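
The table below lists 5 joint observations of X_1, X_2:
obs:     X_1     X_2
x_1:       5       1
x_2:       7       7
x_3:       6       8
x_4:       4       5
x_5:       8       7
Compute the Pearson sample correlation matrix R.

Step 1 — column means:
  mean(X_1) = (5 + 7 + 6 + 4 + 8) / 5 = 30/5 = 6
  mean(X_2) = (1 + 7 + 8 + 5 + 7) / 5 = 28/5 = 5.6

Step 2 — sample variances and covariances s[i,j] = (1/(n-1)) · Σ_k (x_{k,i} - mean_i) · (x_{k,j} - mean_j), with n-1 = 4:
  s[X_1,X_1] = ((-1)·(-1) + (1)·(1) + (0)·(0) + (-2)·(-2) + (2)·(2)) / 4 = 10/4 = 2.5
  s[X_1,X_2] = ((-1)·(-4.6) + (1)·(1.4) + (0)·(2.4) + (-2)·(-0.6) + (2)·(1.4)) / 4 = 10/4 = 2.5
  s[X_2,X_2] = ((-4.6)·(-4.6) + (1.4)·(1.4) + (2.4)·(2.4) + (-0.6)·(-0.6) + (1.4)·(1.4)) / 4 = 31.2/4 = 7.8
  Sample standard deviations s_i = √(s[i,i]):
  s(X_1) = √(2.5) = 1.5811
  s(X_2) = √(7.8) = 2.7928

Step 3 — r_{ij} = s_{ij} / (s_i · s_j):
  r[X_1,X_1] = 1 (diagonal).
  r[X_1,X_2] = 2.5 / (1.5811 · 2.7928) = 2.5 / 4.4159 = 0.5661
  r[X_2,X_2] = 1 (diagonal).

R is symmetric with unit diagonal. Assembling:

R = [[1, 0.5661],
 [0.5661, 1]]


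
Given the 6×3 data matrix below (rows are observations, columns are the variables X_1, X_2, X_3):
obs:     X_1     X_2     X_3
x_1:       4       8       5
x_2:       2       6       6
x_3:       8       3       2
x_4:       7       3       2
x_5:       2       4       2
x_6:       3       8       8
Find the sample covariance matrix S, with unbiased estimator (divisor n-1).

Step 1 — column means:
  mean(X_1) = (4 + 2 + 8 + 7 + 2 + 3) / 6 = 26/6 = 4.3333
  mean(X_2) = (8 + 6 + 3 + 3 + 4 + 8) / 6 = 32/6 = 5.3333
  mean(X_3) = (5 + 6 + 2 + 2 + 2 + 8) / 6 = 25/6 = 4.1667

Step 2 — sample covariance S[i,j] = (1/(n-1)) · Σ_k (x_{k,i} - mean_i) · (x_{k,j} - mean_j), with n-1 = 5.
  S[X_1,X_1] = ((-0.3333)·(-0.3333) + (-2.3333)·(-2.3333) + (3.6667)·(3.6667) + (2.6667)·(2.6667) + (-2.3333)·(-2.3333) + (-1.3333)·(-1.3333)) / 5 = 33.3333/5 = 6.6667
  S[X_1,X_2] = ((-0.3333)·(2.6667) + (-2.3333)·(0.6667) + (3.6667)·(-2.3333) + (2.6667)·(-2.3333) + (-2.3333)·(-1.3333) + (-1.3333)·(2.6667)) / 5 = -17.6667/5 = -3.5333
  S[X_1,X_3] = ((-0.3333)·(0.8333) + (-2.3333)·(1.8333) + (3.6667)·(-2.1667) + (2.6667)·(-2.1667) + (-2.3333)·(-2.1667) + (-1.3333)·(3.8333)) / 5 = -18.3333/5 = -3.6667
  S[X_2,X_2] = ((2.6667)·(2.6667) + (0.6667)·(0.6667) + (-2.3333)·(-2.3333) + (-2.3333)·(-2.3333) + (-1.3333)·(-1.3333) + (2.6667)·(2.6667)) / 5 = 27.3333/5 = 5.4667
  S[X_2,X_3] = ((2.6667)·(0.8333) + (0.6667)·(1.8333) + (-2.3333)·(-2.1667) + (-2.3333)·(-2.1667) + (-1.3333)·(-2.1667) + (2.6667)·(3.8333)) / 5 = 26.6667/5 = 5.3333
  S[X_3,X_3] = ((0.8333)·(0.8333) + (1.8333)·(1.8333) + (-2.1667)·(-2.1667) + (-2.1667)·(-2.1667) + (-2.1667)·(-2.1667) + (3.8333)·(3.8333)) / 5 = 32.8333/5 = 6.5667

S is symmetric (S[j,i] = S[i,j]). Assembling:

S = [[6.6667, -3.5333, -3.6667],
 [-3.5333, 5.4667, 5.3333],
 [-3.6667, 5.3333, 6.5667]]


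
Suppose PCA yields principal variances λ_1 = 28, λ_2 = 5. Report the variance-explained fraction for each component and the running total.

Step 1 — total variance = trace(Sigma) = Σ λ_i = 28 + 5 = 33.

Step 2 — fraction explained by component i = λ_i / Σ λ:
  PC1: 28/33 = 0.8485
  PC2: 5/33 = 0.1515

Step 3 — cumulative fraction after k components = (λ_1 + ... + λ_k) / Σ λ:
  k = 1: 28/33 = 0.8485
  k = 2: (28 + 5)/33 = 33/33 = 1

Summary (fraction, with percent):

explained: PC1 0.8485 (84.85%), PC2 0.1515 (15.15%);  cumulative: 0.8485, 1


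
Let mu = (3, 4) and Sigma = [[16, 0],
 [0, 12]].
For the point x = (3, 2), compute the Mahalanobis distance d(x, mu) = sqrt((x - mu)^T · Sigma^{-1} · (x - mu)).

Step 1 — centre the observation: (x - mu) = (0, -2).

Step 2 — invert Sigma. det(Sigma) = 16·12 - (0)² = 192.
  Sigma^{-1} = (1/det) · [[d, -b], [-b, a]] = [[0.0625, 0],
 [0, 0.0833]].

Step 3 — form the quadratic (x - mu)^T · Sigma^{-1} · (x - mu):
  Sigma^{-1} · (x - mu) = (0, -0.1667).
  (x - mu)^T · [Sigma^{-1} · (x - mu)] = (0)·(0) + (-2)·(-0.1667) = 0.3333.

Step 4 — take square root: d = √(0.3333) ≈ 0.5774.

d(x, mu) = √(0.3333) ≈ 0.5774


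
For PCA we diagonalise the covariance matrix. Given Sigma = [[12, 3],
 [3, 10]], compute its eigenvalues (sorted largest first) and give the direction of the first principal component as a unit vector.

Step 1 — characteristic polynomial of 2×2 Sigma:
  det(Sigma - λI) = λ² - trace · λ + det = 0.
  trace = 12 + 10 = 22, det = 12·10 - (3)² = 111.
Step 2 — discriminant:
  Δ = trace² - 4·det = 484 - 444 = 40.
Step 3 — eigenvalues:
  λ = (trace ± √Δ)/2 = (22 ± 6.3246)/2,
  λ_1 = 14.1623,  λ_2 = 7.8377.

Step 4 — unit eigenvector for λ_1: solve (Sigma - λ_1 I)v = 0. First row:
  (12 - 14.1623)·v_x + (3)·v_y = 0, i.e. (-2.1623)·v_x + (3)·v_y = 0,
  so v ∝ (b, λ_1 - a) = (3, 2.1623) = u.
  ||u|| = √((3)² + (2.1623)²) = √(13.6754) ≈ 3.698,
  v_1 = u/||u|| ≈ (0.8112, 0.5847) (||v_1|| = 1).

λ_1 = 14.1623,  λ_2 = 7.8377;  v_1 ≈ (0.8112, 0.5847)


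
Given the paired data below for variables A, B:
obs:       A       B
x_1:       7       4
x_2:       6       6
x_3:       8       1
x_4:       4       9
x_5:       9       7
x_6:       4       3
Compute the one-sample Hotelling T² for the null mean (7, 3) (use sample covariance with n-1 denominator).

Step 1 — sample mean vector:
  mean(A) = (7 + 6 + 8 + 4 + 9 + 4) / 6 = 38/6 = 6.3333
  mean(B) = (4 + 6 + 1 + 9 + 7 + 3) / 6 = 30/6 = 5
  x̄ = (6.3333, 5),  deviation x̄ - mu_0 = (6.3333, 5) - (7, 3) = (-0.6667, 2).

Step 2 — sample covariance matrix, S[i,j] = (1/(n-1)) · Σ_k (x_{k,i} - mean_i) · (x_{k,j} - mean_j), divisor n-1 = 5:
  S[A,A] = ((0.6667)·(0.6667) + (-0.3333)·(-0.3333) + (1.6667)·(1.6667) + (-2.3333)·(-2.3333) + (2.6667)·(2.6667) + (-2.3333)·(-2.3333)) / 5 = 21.3333/5 = 4.2667
  S[A,B] = ((0.6667)·(-1) + (-0.3333)·(1) + (1.6667)·(-4) + (-2.3333)·(4) + (2.6667)·(2) + (-2.3333)·(-2)) / 5 = -7/5 = -1.4
  S[B,B] = ((-1)·(-1) + (1)·(1) + (-4)·(-4) + (4)·(4) + (2)·(2) + (-2)·(-2)) / 5 = 42/5 = 8.4
  S = [[4.2667, -1.4],
 [-1.4, 8.4]].

Step 3 — invert S. det(S) = 4.2667·8.4 - (-1.4)² = 33.88.
  S^{-1} = (1/det) · [[d, -b], [-b, a]] = [[0.2479, 0.0413],
 [0.0413, 0.1259]].

Step 4 — quadratic form (x̄ - mu_0)^T · S^{-1} · (x̄ - mu_0):
  S^{-1} · (x̄ - mu_0) = (-0.0826, 0.2243),
  (x̄ - mu_0)^T · [...] = (-0.6667)·(-0.0826) + (2)·(0.2243) = 0.5037.

Step 5 — scale by n: T² = 6 · 0.5037 = 3.0224.

T² ≈ 3.0224


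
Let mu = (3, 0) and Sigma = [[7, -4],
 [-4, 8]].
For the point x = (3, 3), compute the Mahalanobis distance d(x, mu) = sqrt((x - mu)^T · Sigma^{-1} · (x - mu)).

Step 1 — centre the observation: (x - mu) = (0, 3).

Step 2 — invert Sigma. det(Sigma) = 7·8 - (-4)² = 40.
  Sigma^{-1} = (1/det) · [[d, -b], [-b, a]] = [[0.2, 0.1],
 [0.1, 0.175]].

Step 3 — form the quadratic (x - mu)^T · Sigma^{-1} · (x - mu):
  Sigma^{-1} · (x - mu) = (0.3, 0.525).
  (x - mu)^T · [Sigma^{-1} · (x - mu)] = (0)·(0.3) + (3)·(0.525) = 1.575.

Step 4 — take square root: d = √(1.575) ≈ 1.255.

d(x, mu) = √(1.575) ≈ 1.255


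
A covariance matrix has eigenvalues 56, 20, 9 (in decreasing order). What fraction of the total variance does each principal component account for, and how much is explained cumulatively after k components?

Step 1 — total variance = trace(Sigma) = Σ λ_i = 56 + 20 + 9 = 85.

Step 2 — fraction explained by component i = λ_i / Σ λ:
  PC1: 56/85 = 0.6588
  PC2: 20/85 = 0.2353
  PC3: 9/85 = 0.1059

Step 3 — cumulative fraction after k components = (λ_1 + ... + λ_k) / Σ λ:
  k = 1: 56/85 = 0.6588
  k = 2: (56 + 20)/85 = 76/85 = 0.8941
  k = 3: (56 + 20 + 9)/85 = 85/85 = 1

Summary (fraction, with percent):

explained: PC1 0.6588 (65.88%), PC2 0.2353 (23.53%), PC3 0.1059 (10.59%);  cumulative: 0.6588, 0.8941, 1


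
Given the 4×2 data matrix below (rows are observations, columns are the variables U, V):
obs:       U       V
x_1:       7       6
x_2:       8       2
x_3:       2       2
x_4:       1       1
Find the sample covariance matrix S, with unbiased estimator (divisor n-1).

Step 1 — column means:
  mean(U) = (7 + 8 + 2 + 1) / 4 = 18/4 = 4.5
  mean(V) = (6 + 2 + 2 + 1) / 4 = 11/4 = 2.75

Step 2 — sample covariance S[i,j] = (1/(n-1)) · Σ_k (x_{k,i} - mean_i) · (x_{k,j} - mean_j), with n-1 = 3.
  S[U,U] = ((2.5)·(2.5) + (3.5)·(3.5) + (-2.5)·(-2.5) + (-3.5)·(-3.5)) / 3 = 37/3 = 12.3333
  S[U,V] = ((2.5)·(3.25) + (3.5)·(-0.75) + (-2.5)·(-0.75) + (-3.5)·(-1.75)) / 3 = 13.5/3 = 4.5
  S[V,V] = ((3.25)·(3.25) + (-0.75)·(-0.75) + (-0.75)·(-0.75) + (-1.75)·(-1.75)) / 3 = 14.75/3 = 4.9167

S is symmetric (S[j,i] = S[i,j]). Assembling:

S = [[12.3333, 4.5],
 [4.5, 4.9167]]


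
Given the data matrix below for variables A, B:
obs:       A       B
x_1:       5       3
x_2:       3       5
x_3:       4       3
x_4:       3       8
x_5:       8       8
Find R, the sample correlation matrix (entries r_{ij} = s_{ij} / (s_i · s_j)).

Step 1 — column means:
  mean(A) = (5 + 3 + 4 + 3 + 8) / 5 = 23/5 = 4.6
  mean(B) = (3 + 5 + 3 + 8 + 8) / 5 = 27/5 = 5.4

Step 2 — sample variances and covariances s[i,j] = (1/(n-1)) · Σ_k (x_{k,i} - mean_i) · (x_{k,j} - mean_j), with n-1 = 4:
  s[A,A] = ((0.4)·(0.4) + (-1.6)·(-1.6) + (-0.6)·(-0.6) + (-1.6)·(-1.6) + (3.4)·(3.4)) / 4 = 17.2/4 = 4.3
  s[A,B] = ((0.4)·(-2.4) + (-1.6)·(-0.4) + (-0.6)·(-2.4) + (-1.6)·(2.6) + (3.4)·(2.6)) / 4 = 5.8/4 = 1.45
  s[B,B] = ((-2.4)·(-2.4) + (-0.4)·(-0.4) + (-2.4)·(-2.4) + (2.6)·(2.6) + (2.6)·(2.6)) / 4 = 25.2/4 = 6.3
  Sample standard deviations s_i = √(s[i,i]):
  s(A) = √(4.3) = 2.0736
  s(B) = √(6.3) = 2.51

Step 3 — r_{ij} = s_{ij} / (s_i · s_j):
  r[A,A] = 1 (diagonal).
  r[A,B] = 1.45 / (2.0736 · 2.51) = 1.45 / 5.2048 = 0.2786
  r[B,B] = 1 (diagonal).

R is symmetric with unit diagonal. Assembling:

R = [[1, 0.2786],
 [0.2786, 1]]


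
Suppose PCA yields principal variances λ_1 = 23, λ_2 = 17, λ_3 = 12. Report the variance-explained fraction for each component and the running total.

Step 1 — total variance = trace(Sigma) = Σ λ_i = 23 + 17 + 12 = 52.

Step 2 — fraction explained by component i = λ_i / Σ λ:
  PC1: 23/52 = 0.4423
  PC2: 17/52 = 0.3269
  PC3: 12/52 = 0.2308

Step 3 — cumulative fraction after k components = (λ_1 + ... + λ_k) / Σ λ:
  k = 1: 23/52 = 0.4423
  k = 2: (23 + 17)/52 = 40/52 = 0.7692
  k = 3: (23 + 17 + 12)/52 = 52/52 = 1

Summary (fraction, with percent):

explained: PC1 0.4423 (44.23%), PC2 0.3269 (32.69%), PC3 0.2308 (23.08%);  cumulative: 0.4423, 0.7692, 1


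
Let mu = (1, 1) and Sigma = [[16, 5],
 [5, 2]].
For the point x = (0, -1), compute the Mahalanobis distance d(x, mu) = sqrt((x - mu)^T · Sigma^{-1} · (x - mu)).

Step 1 — centre the observation: (x - mu) = (-1, -2).

Step 2 — invert Sigma. det(Sigma) = 16·2 - (5)² = 7.
  Sigma^{-1} = (1/det) · [[d, -b], [-b, a]] = [[0.2857, -0.7143],
 [-0.7143, 2.2857]].

Step 3 — form the quadratic (x - mu)^T · Sigma^{-1} · (x - mu):
  Sigma^{-1} · (x - mu) = (1.1429, -3.8571).
  (x - mu)^T · [Sigma^{-1} · (x - mu)] = (-1)·(1.1429) + (-2)·(-3.8571) = 6.5714.

Step 4 — take square root: d = √(6.5714) ≈ 2.5635.

d(x, mu) = √(6.5714) ≈ 2.5635


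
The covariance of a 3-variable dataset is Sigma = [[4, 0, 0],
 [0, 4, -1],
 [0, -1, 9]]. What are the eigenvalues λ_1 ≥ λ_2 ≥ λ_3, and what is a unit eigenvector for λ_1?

Step 1 — characteristic polynomial p(λ) = det(λI - Sigma) = λ³ - tr·λ² + c_1·λ - det, where tr = trace, c_1 = sum of the principal 2×2 minors, det = det(Sigma):
  tr = 4 + 4 + 9 = 17,
  c_1 = (4·4 - (0)²) + (4·9 - (0)²) + (4·9 - (-1)²) = 16 + 36 + 35 = 87,
  det = 4·(4·9 - (-1)²) - (0)·((0)·9 - (-1)·(0)) + (0)·((0)·(-1) - 4·(0)) = 4·(35) - (0)·(0) + (0)·(0) = 140.
  So p(λ) = λ³ - 17λ² + 87λ - 140.
Step 2 — look for an integer root (rational root theorem: any rational root is an integer divisor of 140). Testing λ = 4:
  p(4) = 64 - 272 + 348 - 140 = 0  ✓
  Dividing out (λ - 4): p(λ) = (λ - 4)(λ² - 13λ + 35).
Step 3 — remaining eigenvalues from the quadratic λ² - 13λ + 35 = 0:
  Δ = 13² - 4·35 = 169 - 140 = 29,  λ = (13 ± √29)/2 = (13 ± 5.3852)/2 ≈ 9.1926 or 3.8074.
  Sorted: λ_1 = 9.1926,  λ_2 = 4,  λ_3 = 3.8074  (check: sum = 17 = tr ✓).

Step 4 — unit eigenvector for λ_1 ≈ 9.1926: v spans the null space of (Sigma - λ_1 I), whose rows are
  r_1 = (-5.1926, 0, 0),  r_2 = (0, -5.1926, -1),  r_3 = (0, -1, -0.1926).
  v is orthogonal to every row, so take v ∝ r_1 × r_2 = ((0)·(-1) - (0)·(-5.1926), (0)·(0) - (-5.1926)·(-1), (-5.1926)·(-5.1926) - (0)·(0)) ≈ (0, -5.1926, 26.9629).
  Rescale (multiply by -1 so the first nonzero entry is positive): u = (0, 5.1926, -26.9629).
  ||u|| = √((0)² + (5.1926)² + (-26.9629)²) = √(753.9615) ≈ 27.4584,  v_1 = u/||u|| ≈ (0, 0.1891, -0.982) (||v_1|| = 1).

λ_1 = 9.1926,  λ_2 = 4,  λ_3 = 3.8074;  v_1 ≈ (0, 0.1891, -0.982)


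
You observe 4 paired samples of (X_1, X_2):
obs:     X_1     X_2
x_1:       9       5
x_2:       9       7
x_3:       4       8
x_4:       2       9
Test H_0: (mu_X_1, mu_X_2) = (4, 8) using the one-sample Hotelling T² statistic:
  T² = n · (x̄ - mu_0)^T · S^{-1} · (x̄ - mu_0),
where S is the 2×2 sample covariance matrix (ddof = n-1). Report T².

Step 1 — sample mean vector:
  mean(X_1) = (9 + 9 + 4 + 2) / 4 = 24/4 = 6
  mean(X_2) = (5 + 7 + 8 + 9) / 4 = 29/4 = 7.25
  x̄ = (6, 7.25),  deviation x̄ - mu_0 = (6, 7.25) - (4, 8) = (2, -0.75).

Step 2 — sample covariance matrix, S[i,j] = (1/(n-1)) · Σ_k (x_{k,i} - mean_i) · (x_{k,j} - mean_j), divisor n-1 = 3:
  S[X_1,X_1] = ((3)·(3) + (3)·(3) + (-2)·(-2) + (-4)·(-4)) / 3 = 38/3 = 12.6667
  S[X_1,X_2] = ((3)·(-2.25) + (3)·(-0.25) + (-2)·(0.75) + (-4)·(1.75)) / 3 = -16/3 = -5.3333
  S[X_2,X_2] = ((-2.25)·(-2.25) + (-0.25)·(-0.25) + (0.75)·(0.75) + (1.75)·(1.75)) / 3 = 8.75/3 = 2.9167
  S = [[12.6667, -5.3333],
 [-5.3333, 2.9167]].

Step 3 — invert S. det(S) = 12.6667·2.9167 - (-5.3333)² = 8.5.
  S^{-1} = (1/det) · [[d, -b], [-b, a]] = [[0.3431, 0.6275],
 [0.6275, 1.4902]].

Step 4 — quadratic form (x̄ - mu_0)^T · S^{-1} · (x̄ - mu_0):
  S^{-1} · (x̄ - mu_0) = (0.2157, 0.1373),
  (x̄ - mu_0)^T · [...] = (2)·(0.2157) + (-0.75)·(0.1373) = 0.3284.

Step 5 — scale by n: T² = 4 · 0.3284 = 1.3137.

T² ≈ 1.3137


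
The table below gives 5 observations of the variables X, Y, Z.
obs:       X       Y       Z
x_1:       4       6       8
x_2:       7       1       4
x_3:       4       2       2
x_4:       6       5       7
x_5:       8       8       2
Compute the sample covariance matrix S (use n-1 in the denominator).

Step 1 — column means:
  mean(X) = (4 + 7 + 4 + 6 + 8) / 5 = 29/5 = 5.8
  mean(Y) = (6 + 1 + 2 + 5 + 8) / 5 = 22/5 = 4.4
  mean(Z) = (8 + 4 + 2 + 7 + 2) / 5 = 23/5 = 4.6

Step 2 — sample covariance S[i,j] = (1/(n-1)) · Σ_k (x_{k,i} - mean_i) · (x_{k,j} - mean_j), with n-1 = 4.
  S[X,X] = ((-1.8)·(-1.8) + (1.2)·(1.2) + (-1.8)·(-1.8) + (0.2)·(0.2) + (2.2)·(2.2)) / 4 = 12.8/4 = 3.2
  S[X,Y] = ((-1.8)·(1.6) + (1.2)·(-3.4) + (-1.8)·(-2.4) + (0.2)·(0.6) + (2.2)·(3.6)) / 4 = 5.4/4 = 1.35
  S[X,Z] = ((-1.8)·(3.4) + (1.2)·(-0.6) + (-1.8)·(-2.6) + (0.2)·(2.4) + (2.2)·(-2.6)) / 4 = -7.4/4 = -1.85
  S[Y,Y] = ((1.6)·(1.6) + (-3.4)·(-3.4) + (-2.4)·(-2.4) + (0.6)·(0.6) + (3.6)·(3.6)) / 4 = 33.2/4 = 8.3
  S[Y,Z] = ((1.6)·(3.4) + (-3.4)·(-0.6) + (-2.4)·(-2.6) + (0.6)·(2.4) + (3.6)·(-2.6)) / 4 = 5.8/4 = 1.45
  S[Z,Z] = ((3.4)·(3.4) + (-0.6)·(-0.6) + (-2.6)·(-2.6) + (2.4)·(2.4) + (-2.6)·(-2.6)) / 4 = 31.2/4 = 7.8

S is symmetric (S[j,i] = S[i,j]). Assembling:

S = [[3.2, 1.35, -1.85],
 [1.35, 8.3, 1.45],
 [-1.85, 1.45, 7.8]]


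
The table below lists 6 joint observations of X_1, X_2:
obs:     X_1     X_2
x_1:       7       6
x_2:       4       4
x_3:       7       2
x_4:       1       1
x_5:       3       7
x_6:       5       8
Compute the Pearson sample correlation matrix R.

Step 1 — column means:
  mean(X_1) = (7 + 4 + 7 + 1 + 3 + 5) / 6 = 27/6 = 4.5
  mean(X_2) = (6 + 4 + 2 + 1 + 7 + 8) / 6 = 28/6 = 4.6667

Step 2 — sample variances and covariances s[i,j] = (1/(n-1)) · Σ_k (x_{k,i} - mean_i) · (x_{k,j} - mean_j), with n-1 = 5:
  s[X_1,X_1] = ((2.5)·(2.5) + (-0.5)·(-0.5) + (2.5)·(2.5) + (-3.5)·(-3.5) + (-1.5)·(-1.5) + (0.5)·(0.5)) / 5 = 27.5/5 = 5.5
  s[X_1,X_2] = ((2.5)·(1.3333) + (-0.5)·(-0.6667) + (2.5)·(-2.6667) + (-3.5)·(-3.6667) + (-1.5)·(2.3333) + (0.5)·(3.3333)) / 5 = 8/5 = 1.6
  s[X_2,X_2] = ((1.3333)·(1.3333) + (-0.6667)·(-0.6667) + (-2.6667)·(-2.6667) + (-3.6667)·(-3.6667) + (2.3333)·(2.3333) + (3.3333)·(3.3333)) / 5 = 39.3333/5 = 7.8667
  Sample standard deviations s_i = √(s[i,i]):
  s(X_1) = √(5.5) = 2.3452
  s(X_2) = √(7.8667) = 2.8048

Step 3 — r_{ij} = s_{ij} / (s_i · s_j):
  r[X_1,X_1] = 1 (diagonal).
  r[X_1,X_2] = 1.6 / (2.3452 · 2.8048) = 1.6 / 6.5777 = 0.2432
  r[X_2,X_2] = 1 (diagonal).

R is symmetric with unit diagonal. Assembling:

R = [[1, 0.2432],
 [0.2432, 1]]


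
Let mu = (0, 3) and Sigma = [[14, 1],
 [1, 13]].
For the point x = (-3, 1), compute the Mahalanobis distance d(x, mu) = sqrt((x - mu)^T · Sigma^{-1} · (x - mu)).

Step 1 — centre the observation: (x - mu) = (-3, -2).

Step 2 — invert Sigma. det(Sigma) = 14·13 - (1)² = 181.
  Sigma^{-1} = (1/det) · [[d, -b], [-b, a]] = [[0.0718, -0.0055],
 [-0.0055, 0.0773]].

Step 3 — form the quadratic (x - mu)^T · Sigma^{-1} · (x - mu):
  Sigma^{-1} · (x - mu) = (-0.2044, -0.1381).
  (x - mu)^T · [Sigma^{-1} · (x - mu)] = (-3)·(-0.2044) + (-2)·(-0.1381) = 0.8895.

Step 4 — take square root: d = √(0.8895) ≈ 0.9431.

d(x, mu) = √(0.8895) ≈ 0.9431


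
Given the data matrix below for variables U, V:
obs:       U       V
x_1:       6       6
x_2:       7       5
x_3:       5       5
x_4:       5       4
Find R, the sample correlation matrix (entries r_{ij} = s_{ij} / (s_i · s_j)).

Step 1 — column means:
  mean(U) = (6 + 7 + 5 + 5) / 4 = 23/4 = 5.75
  mean(V) = (6 + 5 + 5 + 4) / 4 = 20/4 = 5

Step 2 — sample variances and covariances s[i,j] = (1/(n-1)) · Σ_k (x_{k,i} - mean_i) · (x_{k,j} - mean_j), with n-1 = 3:
  s[U,U] = ((0.25)·(0.25) + (1.25)·(1.25) + (-0.75)·(-0.75) + (-0.75)·(-0.75)) / 3 = 2.75/3 = 0.9167
  s[U,V] = ((0.25)·(1) + (1.25)·(0) + (-0.75)·(0) + (-0.75)·(-1)) / 3 = 1/3 = 0.3333
  s[V,V] = ((1)·(1) + (0)·(0) + (0)·(0) + (-1)·(-1)) / 3 = 2/3 = 0.6667
  Sample standard deviations s_i = √(s[i,i]):
  s(U) = √(0.9167) = 0.9574
  s(V) = √(0.6667) = 0.8165

Step 3 — r_{ij} = s_{ij} / (s_i · s_j):
  r[U,U] = 1 (diagonal).
  r[U,V] = 0.3333 / (0.9574 · 0.8165) = 0.3333 / 0.7817 = 0.4264
  r[V,V] = 1 (diagonal).

R is symmetric with unit diagonal. Assembling:

R = [[1, 0.4264],
 [0.4264, 1]]


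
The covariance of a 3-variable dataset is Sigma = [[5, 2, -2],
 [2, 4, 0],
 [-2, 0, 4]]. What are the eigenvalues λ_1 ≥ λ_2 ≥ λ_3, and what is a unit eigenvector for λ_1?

Step 1 — characteristic polynomial p(λ) = det(λI - Sigma) = λ³ - tr·λ² + c_1·λ - det, where tr = trace, c_1 = sum of the principal 2×2 minors, det = det(Sigma):
  tr = 5 + 4 + 4 = 13,
  c_1 = (5·4 - (2)²) + (5·4 - (-2)²) + (4·4 - (0)²) = 16 + 16 + 16 = 48,
  det = 5·(4·4 - (0)²) - (2)·((2)·4 - (0)·(-2)) + (-2)·((2)·(0) - 4·(-2)) = 5·(16) - (2)·(8) + (-2)·(8) = 48.
  So p(λ) = λ³ - 13λ² + 48λ - 48.
Step 2 — look for an integer root (rational root theorem: any rational root is an integer divisor of 48). Testing λ = 4:
  p(4) = 64 - 208 + 192 - 48 = 0  ✓
  Dividing out (λ - 4): p(λ) = (λ - 4)(λ² - 9λ + 12).
Step 3 — remaining eigenvalues from the quadratic λ² - 9λ + 12 = 0:
  Δ = 9² - 4·12 = 81 - 48 = 33,  λ = (9 ± √33)/2 = (9 ± 5.7446)/2 ≈ 7.3723 or 1.6277.
  Sorted: λ_1 = 7.3723,  λ_2 = 4,  λ_3 = 1.6277  (check: sum = 13 = tr ✓).

Step 4 — unit eigenvector for λ_1 ≈ 7.3723: v spans the null space of (Sigma - λ_1 I), whose rows are
  r_1 = (-2.3723, 2, -2),  r_2 = (2, -3.3723, 0),  r_3 = (-2, 0, -3.3723).
  v is orthogonal to every row, so take v ∝ r_1 × r_2 = ((2)·(0) - (-2)·(-3.3723), (-2)·(2) - (-2.3723)·(0), (-2.3723)·(-3.3723) - (2)·(2)) ≈ (-6.7446, -4, 4).
  Rescale (multiply by -1 so the first nonzero entry is positive): u = (6.7446, 4, -4).
  ||u|| = √((6.7446)² + (4)² + (-4)²) = √(77.4891) ≈ 8.8028,  v_1 = u/||u|| ≈ (0.7662, 0.4544, -0.4544) (||v_1|| = 1).

λ_1 = 7.3723,  λ_2 = 4,  λ_3 = 1.6277;  v_1 ≈ (0.7662, 0.4544, -0.4544)


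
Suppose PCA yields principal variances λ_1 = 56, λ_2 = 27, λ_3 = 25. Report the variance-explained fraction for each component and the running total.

Step 1 — total variance = trace(Sigma) = Σ λ_i = 56 + 27 + 25 = 108.

Step 2 — fraction explained by component i = λ_i / Σ λ:
  PC1: 56/108 = 0.5185
  PC2: 27/108 = 0.25
  PC3: 25/108 = 0.2315

Step 3 — cumulative fraction after k components = (λ_1 + ... + λ_k) / Σ λ:
  k = 1: 56/108 = 0.5185
  k = 2: (56 + 27)/108 = 83/108 = 0.7685
  k = 3: (56 + 27 + 25)/108 = 108/108 = 1

Summary (fraction, with percent):

explained: PC1 0.5185 (51.85%), PC2 0.25 (25%), PC3 0.2315 (23.15%);  cumulative: 0.5185, 0.7685, 1


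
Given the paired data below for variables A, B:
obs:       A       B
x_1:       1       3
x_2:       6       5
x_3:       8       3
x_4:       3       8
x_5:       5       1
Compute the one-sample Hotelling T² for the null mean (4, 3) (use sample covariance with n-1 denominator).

Step 1 — sample mean vector:
  mean(A) = (1 + 6 + 8 + 3 + 5) / 5 = 23/5 = 4.6
  mean(B) = (3 + 5 + 3 + 8 + 1) / 5 = 20/5 = 4
  x̄ = (4.6, 4),  deviation x̄ - mu_0 = (4.6, 4) - (4, 3) = (0.6, 1).

Step 2 — sample covariance matrix, S[i,j] = (1/(n-1)) · Σ_k (x_{k,i} - mean_i) · (x_{k,j} - mean_j), divisor n-1 = 4:
  S[A,A] = ((-3.6)·(-3.6) + (1.4)·(1.4) + (3.4)·(3.4) + (-1.6)·(-1.6) + (0.4)·(0.4)) / 4 = 29.2/4 = 7.3
  S[A,B] = ((-3.6)·(-1) + (1.4)·(1) + (3.4)·(-1) + (-1.6)·(4) + (0.4)·(-3)) / 4 = -6/4 = -1.5
  S[B,B] = ((-1)·(-1) + (1)·(1) + (-1)·(-1) + (4)·(4) + (-3)·(-3)) / 4 = 28/4 = 7
  S = [[7.3, -1.5],
 [-1.5, 7]].

Step 3 — invert S. det(S) = 7.3·7 - (-1.5)² = 48.85.
  S^{-1} = (1/det) · [[d, -b], [-b, a]] = [[0.1433, 0.0307],
 [0.0307, 0.1494]].

Step 4 — quadratic form (x̄ - mu_0)^T · S^{-1} · (x̄ - mu_0):
  S^{-1} · (x̄ - mu_0) = (0.1167, 0.1679),
  (x̄ - mu_0)^T · [...] = (0.6)·(0.1167) + (1)·(0.1679) = 0.2379.

Step 5 — scale by n: T² = 5 · 0.2379 = 1.1894.

T² ≈ 1.1894


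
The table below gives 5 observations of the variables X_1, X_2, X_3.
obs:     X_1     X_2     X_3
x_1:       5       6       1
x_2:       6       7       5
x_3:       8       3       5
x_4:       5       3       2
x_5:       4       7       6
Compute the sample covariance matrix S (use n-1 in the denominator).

Step 1 — column means:
  mean(X_1) = (5 + 6 + 8 + 5 + 4) / 5 = 28/5 = 5.6
  mean(X_2) = (6 + 7 + 3 + 3 + 7) / 5 = 26/5 = 5.2
  mean(X_3) = (1 + 5 + 5 + 2 + 6) / 5 = 19/5 = 3.8

Step 2 — sample covariance S[i,j] = (1/(n-1)) · Σ_k (x_{k,i} - mean_i) · (x_{k,j} - mean_j), with n-1 = 4.
  S[X_1,X_1] = ((-0.6)·(-0.6) + (0.4)·(0.4) + (2.4)·(2.4) + (-0.6)·(-0.6) + (-1.6)·(-1.6)) / 4 = 9.2/4 = 2.3
  S[X_1,X_2] = ((-0.6)·(0.8) + (0.4)·(1.8) + (2.4)·(-2.2) + (-0.6)·(-2.2) + (-1.6)·(1.8)) / 4 = -6.6/4 = -1.65
  S[X_1,X_3] = ((-0.6)·(-2.8) + (0.4)·(1.2) + (2.4)·(1.2) + (-0.6)·(-1.8) + (-1.6)·(2.2)) / 4 = 2.6/4 = 0.65
  S[X_2,X_2] = ((0.8)·(0.8) + (1.8)·(1.8) + (-2.2)·(-2.2) + (-2.2)·(-2.2) + (1.8)·(1.8)) / 4 = 16.8/4 = 4.2
  S[X_2,X_3] = ((0.8)·(-2.8) + (1.8)·(1.2) + (-2.2)·(1.2) + (-2.2)·(-1.8) + (1.8)·(2.2)) / 4 = 5.2/4 = 1.3
  S[X_3,X_3] = ((-2.8)·(-2.8) + (1.2)·(1.2) + (1.2)·(1.2) + (-1.8)·(-1.8) + (2.2)·(2.2)) / 4 = 18.8/4 = 4.7

S is symmetric (S[j,i] = S[i,j]). Assembling:

S = [[2.3, -1.65, 0.65],
 [-1.65, 4.2, 1.3],
 [0.65, 1.3, 4.7]]


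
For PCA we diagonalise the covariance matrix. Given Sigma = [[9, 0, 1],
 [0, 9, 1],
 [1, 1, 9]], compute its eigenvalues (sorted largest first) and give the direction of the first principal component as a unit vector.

Step 1 — characteristic polynomial p(λ) = det(λI - Sigma) = λ³ - tr·λ² + c_1·λ - det, where tr = trace, c_1 = sum of the principal 2×2 minors, det = det(Sigma):
  tr = 9 + 9 + 9 = 27,
  c_1 = (9·9 - (0)²) + (9·9 - (1)²) + (9·9 - (1)²) = 81 + 80 + 80 = 241,
  det = 9·(9·9 - (1)²) - (0)·((0)·9 - (1)·(1)) + (1)·((0)·(1) - 9·(1)) = 9·(80) - (0)·(-1) + (1)·(-9) = 711.
  So p(λ) = λ³ - 27λ² + 241λ - 711.
Step 2 — look for an integer root (rational root theorem: any rational root is an integer divisor of 711). Testing λ = 9:
  p(9) = 729 - 2187 + 2169 - 711 = 0  ✓
  Dividing out (λ - 9): p(λ) = (λ - 9)(λ² - 18λ + 79).
Step 3 — remaining eigenvalues from the quadratic λ² - 18λ + 79 = 0:
  Δ = 18² - 4·79 = 324 - 316 = 8,  λ = (18 ± √8)/2 = (18 ± 2.8284)/2 ≈ 10.4142 or 7.5858.
  Sorted: λ_1 = 10.4142,  λ_2 = 9,  λ_3 = 7.5858  (check: sum = 27 = tr ✓).

Step 4 — unit eigenvector for λ_1 ≈ 10.4142: v spans the null space of (Sigma - λ_1 I), whose rows are
  r_1 = (-1.4142, 0, 1),  r_2 = (0, -1.4142, 1),  r_3 = (1, 1, -1.4142).
  v is orthogonal to every row, so take v ∝ r_1 × r_2 = ((0)·(1) - (1)·(-1.4142), (1)·(0) - (-1.4142)·(1), (-1.4142)·(-1.4142) - (0)·(0)) ≈ (1.4142, 1.4142, 2).
  Let u = (1.4142, 1.4142, 2).
  ||u|| = √((1.4142)² + (1.4142)² + (2)²) = √(8) ≈ 2.8284,  v_1 = u/||u|| ≈ (0.5, 0.5, 0.7071) (||v_1|| = 1).

λ_1 = 10.4142,  λ_2 = 9,  λ_3 = 7.5858;  v_1 ≈ (0.5, 0.5, 0.7071)


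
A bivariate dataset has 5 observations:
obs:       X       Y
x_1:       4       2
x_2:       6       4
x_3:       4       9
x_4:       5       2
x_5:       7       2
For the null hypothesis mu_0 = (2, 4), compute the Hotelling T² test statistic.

Step 1 — sample mean vector:
  mean(X) = (4 + 6 + 4 + 5 + 7) / 5 = 26/5 = 5.2
  mean(Y) = (2 + 4 + 9 + 2 + 2) / 5 = 19/5 = 3.8
  x̄ = (5.2, 3.8),  deviation x̄ - mu_0 = (5.2, 3.8) - (2, 4) = (3.2, -0.2).

Step 2 — sample covariance matrix, S[i,j] = (1/(n-1)) · Σ_k (x_{k,i} - mean_i) · (x_{k,j} - mean_j), divisor n-1 = 4:
  S[X,X] = ((-1.2)·(-1.2) + (0.8)·(0.8) + (-1.2)·(-1.2) + (-0.2)·(-0.2) + (1.8)·(1.8)) / 4 = 6.8/4 = 1.7
  S[X,Y] = ((-1.2)·(-1.8) + (0.8)·(0.2) + (-1.2)·(5.2) + (-0.2)·(-1.8) + (1.8)·(-1.8)) / 4 = -6.8/4 = -1.7
  S[Y,Y] = ((-1.8)·(-1.8) + (0.2)·(0.2) + (5.2)·(5.2) + (-1.8)·(-1.8) + (-1.8)·(-1.8)) / 4 = 36.8/4 = 9.2
  S = [[1.7, -1.7],
 [-1.7, 9.2]].

Step 3 — invert S. det(S) = 1.7·9.2 - (-1.7)² = 12.75.
  S^{-1} = (1/det) · [[d, -b], [-b, a]] = [[0.7216, 0.1333],
 [0.1333, 0.1333]].

Step 4 — quadratic form (x̄ - mu_0)^T · S^{-1} · (x̄ - mu_0):
  S^{-1} · (x̄ - mu_0) = (2.2824, 0.4),
  (x̄ - mu_0)^T · [...] = (3.2)·(2.2824) + (-0.2)·(0.4) = 7.2235.

Step 5 — scale by n: T² = 5 · 7.2235 = 36.1176.

T² ≈ 36.1176


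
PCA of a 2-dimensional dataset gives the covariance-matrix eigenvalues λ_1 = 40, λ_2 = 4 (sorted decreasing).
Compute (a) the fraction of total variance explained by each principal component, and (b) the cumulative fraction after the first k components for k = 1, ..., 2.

Step 1 — total variance = trace(Sigma) = Σ λ_i = 40 + 4 = 44.

Step 2 — fraction explained by component i = λ_i / Σ λ:
  PC1: 40/44 = 0.9091
  PC2: 4/44 = 0.0909

Step 3 — cumulative fraction after k components = (λ_1 + ... + λ_k) / Σ λ:
  k = 1: 40/44 = 0.9091
  k = 2: (40 + 4)/44 = 44/44 = 1

Summary (fraction, with percent):

explained: PC1 0.9091 (90.91%), PC2 0.0909 (9.09%);  cumulative: 0.9091, 1


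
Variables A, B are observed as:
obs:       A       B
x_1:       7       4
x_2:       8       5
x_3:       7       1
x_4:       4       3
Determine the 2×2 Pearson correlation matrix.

Step 1 — column means:
  mean(A) = (7 + 8 + 7 + 4) / 4 = 26/4 = 6.5
  mean(B) = (4 + 5 + 1 + 3) / 4 = 13/4 = 3.25

Step 2 — sample variances and covariances s[i,j] = (1/(n-1)) · Σ_k (x_{k,i} - mean_i) · (x_{k,j} - mean_j), with n-1 = 3:
  s[A,A] = ((0.5)·(0.5) + (1.5)·(1.5) + (0.5)·(0.5) + (-2.5)·(-2.5)) / 3 = 9/3 = 3
  s[A,B] = ((0.5)·(0.75) + (1.5)·(1.75) + (0.5)·(-2.25) + (-2.5)·(-0.25)) / 3 = 2.5/3 = 0.8333
  s[B,B] = ((0.75)·(0.75) + (1.75)·(1.75) + (-2.25)·(-2.25) + (-0.25)·(-0.25)) / 3 = 8.75/3 = 2.9167
  Sample standard deviations s_i = √(s[i,i]):
  s(A) = √(3) = 1.7321
  s(B) = √(2.9167) = 1.7078

Step 3 — r_{ij} = s_{ij} / (s_i · s_j):
  r[A,A] = 1 (diagonal).
  r[A,B] = 0.8333 / (1.7321 · 1.7078) = 0.8333 / 2.958 = 0.2817
  r[B,B] = 1 (diagonal).

R is symmetric with unit diagonal. Assembling:

R = [[1, 0.2817],
 [0.2817, 1]]


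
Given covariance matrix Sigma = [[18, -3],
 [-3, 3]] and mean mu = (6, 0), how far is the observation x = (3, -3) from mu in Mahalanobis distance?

Step 1 — centre the observation: (x - mu) = (-3, -3).

Step 2 — invert Sigma. det(Sigma) = 18·3 - (-3)² = 45.
  Sigma^{-1} = (1/det) · [[d, -b], [-b, a]] = [[0.0667, 0.0667],
 [0.0667, 0.4]].

Step 3 — form the quadratic (x - mu)^T · Sigma^{-1} · (x - mu):
  Sigma^{-1} · (x - mu) = (-0.4, -1.4).
  (x - mu)^T · [Sigma^{-1} · (x - mu)] = (-3)·(-0.4) + (-3)·(-1.4) = 5.4.

Step 4 — take square root: d = √(5.4) ≈ 2.3238.

d(x, mu) = √(5.4) ≈ 2.3238


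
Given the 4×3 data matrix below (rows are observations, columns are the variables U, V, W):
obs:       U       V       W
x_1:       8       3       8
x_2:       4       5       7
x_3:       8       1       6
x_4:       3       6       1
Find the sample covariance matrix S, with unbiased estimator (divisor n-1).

Step 1 — column means:
  mean(U) = (8 + 4 + 8 + 3) / 4 = 23/4 = 5.75
  mean(V) = (3 + 5 + 1 + 6) / 4 = 15/4 = 3.75
  mean(W) = (8 + 7 + 6 + 1) / 4 = 22/4 = 5.5

Step 2 — sample covariance S[i,j] = (1/(n-1)) · Σ_k (x_{k,i} - mean_i) · (x_{k,j} - mean_j), with n-1 = 3.
  S[U,U] = ((2.25)·(2.25) + (-1.75)·(-1.75) + (2.25)·(2.25) + (-2.75)·(-2.75)) / 3 = 20.75/3 = 6.9167
  S[U,V] = ((2.25)·(-0.75) + (-1.75)·(1.25) + (2.25)·(-2.75) + (-2.75)·(2.25)) / 3 = -16.25/3 = -5.4167
  S[U,W] = ((2.25)·(2.5) + (-1.75)·(1.5) + (2.25)·(0.5) + (-2.75)·(-4.5)) / 3 = 16.5/3 = 5.5
  S[V,V] = ((-0.75)·(-0.75) + (1.25)·(1.25) + (-2.75)·(-2.75) + (2.25)·(2.25)) / 3 = 14.75/3 = 4.9167
  S[V,W] = ((-0.75)·(2.5) + (1.25)·(1.5) + (-2.75)·(0.5) + (2.25)·(-4.5)) / 3 = -11.5/3 = -3.8333
  S[W,W] = ((2.5)·(2.5) + (1.5)·(1.5) + (0.5)·(0.5) + (-4.5)·(-4.5)) / 3 = 29/3 = 9.6667

S is symmetric (S[j,i] = S[i,j]). Assembling:

S = [[6.9167, -5.4167, 5.5],
 [-5.4167, 4.9167, -3.8333],
 [5.5, -3.8333, 9.6667]]


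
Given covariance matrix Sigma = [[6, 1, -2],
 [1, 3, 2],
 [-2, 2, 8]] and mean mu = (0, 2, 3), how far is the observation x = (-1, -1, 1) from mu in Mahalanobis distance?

Step 1 — centre the observation: (x - mu) = (-1, -3, -2).

Step 2 — invert Sigma (cofactor / det for 3×3, or solve directly):
  Sigma^{-1} = [[0.2174, -0.1304, 0.087],
 [-0.1304, 0.4783, -0.1522],
 [0.087, -0.1522, 0.1848]].

Step 3 — form the quadratic (x - mu)^T · Sigma^{-1} · (x - mu):
  Sigma^{-1} · (x - mu) = (0, -1, 0).
  (x - mu)^T · [Sigma^{-1} · (x - mu)] = (-1)·(0) + (-3)·(-1) + (-2)·(0) = 3.

Step 4 — take square root: d = √(3) ≈ 1.7321.

d(x, mu) = √(3) ≈ 1.7321


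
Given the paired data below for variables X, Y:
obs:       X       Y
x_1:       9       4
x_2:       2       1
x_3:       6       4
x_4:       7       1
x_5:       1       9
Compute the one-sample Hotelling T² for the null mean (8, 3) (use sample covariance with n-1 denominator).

Step 1 — sample mean vector:
  mean(X) = (9 + 2 + 6 + 7 + 1) / 5 = 25/5 = 5
  mean(Y) = (4 + 1 + 4 + 1 + 9) / 5 = 19/5 = 3.8
  x̄ = (5, 3.8),  deviation x̄ - mu_0 = (5, 3.8) - (8, 3) = (-3, 0.8).

Step 2 — sample covariance matrix, S[i,j] = (1/(n-1)) · Σ_k (x_{k,i} - mean_i) · (x_{k,j} - mean_j), divisor n-1 = 4:
  S[X,X] = ((4)·(4) + (-3)·(-3) + (1)·(1) + (2)·(2) + (-4)·(-4)) / 4 = 46/4 = 11.5
  S[X,Y] = ((4)·(0.2) + (-3)·(-2.8) + (1)·(0.2) + (2)·(-2.8) + (-4)·(5.2)) / 4 = -17/4 = -4.25
  S[Y,Y] = ((0.2)·(0.2) + (-2.8)·(-2.8) + (0.2)·(0.2) + (-2.8)·(-2.8) + (5.2)·(5.2)) / 4 = 42.8/4 = 10.7
  S = [[11.5, -4.25],
 [-4.25, 10.7]].

Step 3 — invert S. det(S) = 11.5·10.7 - (-4.25)² = 104.9875.
  S^{-1} = (1/det) · [[d, -b], [-b, a]] = [[0.1019, 0.0405],
 [0.0405, 0.1095]].

Step 4 — quadratic form (x̄ - mu_0)^T · S^{-1} · (x̄ - mu_0):
  S^{-1} · (x̄ - mu_0) = (-0.2734, -0.0338),
  (x̄ - mu_0)^T · [...] = (-3)·(-0.2734) + (0.8)·(-0.0338) = 0.793.

Step 5 — scale by n: T² = 5 · 0.793 = 3.9652.

T² ≈ 3.9652


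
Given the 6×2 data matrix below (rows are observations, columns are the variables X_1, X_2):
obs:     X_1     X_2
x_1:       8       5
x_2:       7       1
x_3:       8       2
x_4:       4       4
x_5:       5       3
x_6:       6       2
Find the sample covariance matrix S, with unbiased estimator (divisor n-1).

Step 1 — column means:
  mean(X_1) = (8 + 7 + 8 + 4 + 5 + 6) / 6 = 38/6 = 6.3333
  mean(X_2) = (5 + 1 + 2 + 4 + 3 + 2) / 6 = 17/6 = 2.8333

Step 2 — sample covariance S[i,j] = (1/(n-1)) · Σ_k (x_{k,i} - mean_i) · (x_{k,j} - mean_j), with n-1 = 5.
  S[X_1,X_1] = ((1.6667)·(1.6667) + (0.6667)·(0.6667) + (1.6667)·(1.6667) + (-2.3333)·(-2.3333) + (-1.3333)·(-1.3333) + (-0.3333)·(-0.3333)) / 5 = 13.3333/5 = 2.6667
  S[X_1,X_2] = ((1.6667)·(2.1667) + (0.6667)·(-1.8333) + (1.6667)·(-0.8333) + (-2.3333)·(1.1667) + (-1.3333)·(0.1667) + (-0.3333)·(-0.8333)) / 5 = -1.6667/5 = -0.3333
  S[X_2,X_2] = ((2.1667)·(2.1667) + (-1.8333)·(-1.8333) + (-0.8333)·(-0.8333) + (1.1667)·(1.1667) + (0.1667)·(0.1667) + (-0.8333)·(-0.8333)) / 5 = 10.8333/5 = 2.1667

S is symmetric (S[j,i] = S[i,j]). Assembling:

S = [[2.6667, -0.3333],
 [-0.3333, 2.1667]]


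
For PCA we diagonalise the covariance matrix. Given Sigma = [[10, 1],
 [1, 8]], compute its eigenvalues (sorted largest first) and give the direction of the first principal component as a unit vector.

Step 1 — characteristic polynomial of 2×2 Sigma:
  det(Sigma - λI) = λ² - trace · λ + det = 0.
  trace = 10 + 8 = 18, det = 10·8 - (1)² = 79.
Step 2 — discriminant:
  Δ = trace² - 4·det = 324 - 316 = 8.
Step 3 — eigenvalues:
  λ = (trace ± √Δ)/2 = (18 ± 2.8284)/2,
  λ_1 = 10.4142,  λ_2 = 7.5858.

Step 4 — unit eigenvector for λ_1: solve (Sigma - λ_1 I)v = 0. First row:
  (10 - 10.4142)·v_x + (1)·v_y = 0, i.e. (-0.4142)·v_x + (1)·v_y = 0,
  so v ∝ (b, λ_1 - a) = (1, 0.4142) = u.
  ||u|| = √((1)² + (0.4142)²) = √(1.1716) ≈ 1.0824,
  v_1 = u/||u|| ≈ (0.9239, 0.3827) (||v_1|| = 1).

λ_1 = 10.4142,  λ_2 = 7.5858;  v_1 ≈ (0.9239, 0.3827)


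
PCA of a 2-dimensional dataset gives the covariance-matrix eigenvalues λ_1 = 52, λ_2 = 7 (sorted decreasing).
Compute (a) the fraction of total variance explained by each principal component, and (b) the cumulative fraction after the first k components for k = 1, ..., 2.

Step 1 — total variance = trace(Sigma) = Σ λ_i = 52 + 7 = 59.

Step 2 — fraction explained by component i = λ_i / Σ λ:
  PC1: 52/59 = 0.8814
  PC2: 7/59 = 0.1186

Step 3 — cumulative fraction after k components = (λ_1 + ... + λ_k) / Σ λ:
  k = 1: 52/59 = 0.8814
  k = 2: (52 + 7)/59 = 59/59 = 1

Summary (fraction, with percent):

explained: PC1 0.8814 (88.14%), PC2 0.1186 (11.86%);  cumulative: 0.8814, 1


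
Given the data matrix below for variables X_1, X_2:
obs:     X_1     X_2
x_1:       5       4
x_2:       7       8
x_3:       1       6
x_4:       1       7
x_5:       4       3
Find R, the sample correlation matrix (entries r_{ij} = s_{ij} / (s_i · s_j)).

Step 1 — column means:
  mean(X_1) = (5 + 7 + 1 + 1 + 4) / 5 = 18/5 = 3.6
  mean(X_2) = (4 + 8 + 6 + 7 + 3) / 5 = 28/5 = 5.6

Step 2 — sample variances and covariances s[i,j] = (1/(n-1)) · Σ_k (x_{k,i} - mean_i) · (x_{k,j} - mean_j), with n-1 = 4:
  s[X_1,X_1] = ((1.4)·(1.4) + (3.4)·(3.4) + (-2.6)·(-2.6) + (-2.6)·(-2.6) + (0.4)·(0.4)) / 4 = 27.2/4 = 6.8
  s[X_1,X_2] = ((1.4)·(-1.6) + (3.4)·(2.4) + (-2.6)·(0.4) + (-2.6)·(1.4) + (0.4)·(-2.6)) / 4 = 0.2/4 = 0.05
  s[X_2,X_2] = ((-1.6)·(-1.6) + (2.4)·(2.4) + (0.4)·(0.4) + (1.4)·(1.4) + (-2.6)·(-2.6)) / 4 = 17.2/4 = 4.3
  Sample standard deviations s_i = √(s[i,i]):
  s(X_1) = √(6.8) = 2.6077
  s(X_2) = √(4.3) = 2.0736

Step 3 — r_{ij} = s_{ij} / (s_i · s_j):
  r[X_1,X_1] = 1 (diagonal).
  r[X_1,X_2] = 0.05 / (2.6077 · 2.0736) = 0.05 / 5.4074 = 0.0092
  r[X_2,X_2] = 1 (diagonal).

R is symmetric with unit diagonal. Assembling:

R = [[1, 0.0092],
 [0.0092, 1]]


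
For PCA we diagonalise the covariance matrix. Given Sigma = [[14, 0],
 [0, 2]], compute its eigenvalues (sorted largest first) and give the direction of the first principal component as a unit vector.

Step 1 — characteristic polynomial of 2×2 Sigma:
  det(Sigma - λI) = λ² - trace · λ + det = 0.
  trace = 14 + 2 = 16, det = 14·2 - (0)² = 28.
Step 2 — discriminant:
  Δ = trace² - 4·det = 256 - 112 = 144.
Step 3 — eigenvalues:
  λ = (trace ± √Δ)/2 = (16 ± 12)/2,
  λ_1 = 14,  λ_2 = 2.

Step 4 — unit eigenvector for λ_1: Sigma is diagonal, so its eigenvectors are the coordinate axes. λ_1 = 14 is the diagonal entry on the first coordinate axis, hence
  v_1 = (1, 0) (||v_1|| = 1).

λ_1 = 14,  λ_2 = 2;  v_1 ≈ (1, 0)


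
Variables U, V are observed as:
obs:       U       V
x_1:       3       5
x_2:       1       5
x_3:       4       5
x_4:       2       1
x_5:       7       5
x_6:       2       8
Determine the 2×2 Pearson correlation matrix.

Step 1 — column means:
  mean(U) = (3 + 1 + 4 + 2 + 7 + 2) / 6 = 19/6 = 3.1667
  mean(V) = (5 + 5 + 5 + 1 + 5 + 8) / 6 = 29/6 = 4.8333

Step 2 — sample variances and covariances s[i,j] = (1/(n-1)) · Σ_k (x_{k,i} - mean_i) · (x_{k,j} - mean_j), with n-1 = 5:
  s[U,U] = ((-0.1667)·(-0.1667) + (-2.1667)·(-2.1667) + (0.8333)·(0.8333) + (-1.1667)·(-1.1667) + (3.8333)·(3.8333) + (-1.1667)·(-1.1667)) / 5 = 22.8333/5 = 4.5667
  s[U,V] = ((-0.1667)·(0.1667) + (-2.1667)·(0.1667) + (0.8333)·(0.1667) + (-1.1667)·(-3.8333) + (3.8333)·(0.1667) + (-1.1667)·(3.1667)) / 5 = 1.1667/5 = 0.2333
  s[V,V] = ((0.1667)·(0.1667) + (0.1667)·(0.1667) + (0.1667)·(0.1667) + (-3.8333)·(-3.8333) + (0.1667)·(0.1667) + (3.1667)·(3.1667)) / 5 = 24.8333/5 = 4.9667
  Sample standard deviations s_i = √(s[i,i]):
  s(U) = √(4.5667) = 2.137
  s(V) = √(4.9667) = 2.2286

Step 3 — r_{ij} = s_{ij} / (s_i · s_j):
  r[U,U] = 1 (diagonal).
  r[U,V] = 0.2333 / (2.137 · 2.2286) = 0.2333 / 4.7625 = 0.049
  r[V,V] = 1 (diagonal).

R is symmetric with unit diagonal. Assembling:

R = [[1, 0.049],
 [0.049, 1]]


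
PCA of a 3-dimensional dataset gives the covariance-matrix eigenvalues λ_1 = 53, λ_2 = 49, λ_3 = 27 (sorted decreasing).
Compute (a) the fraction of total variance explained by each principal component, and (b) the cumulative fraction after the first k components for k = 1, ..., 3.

Step 1 — total variance = trace(Sigma) = Σ λ_i = 53 + 49 + 27 = 129.

Step 2 — fraction explained by component i = λ_i / Σ λ:
  PC1: 53/129 = 0.4109
  PC2: 49/129 = 0.3798
  PC3: 27/129 = 0.2093

Step 3 — cumulative fraction after k components = (λ_1 + ... + λ_k) / Σ λ:
  k = 1: 53/129 = 0.4109
  k = 2: (53 + 49)/129 = 102/129 = 0.7907
  k = 3: (53 + 49 + 27)/129 = 129/129 = 1

Summary (fraction, with percent):

explained: PC1 0.4109 (41.09%), PC2 0.3798 (37.98%), PC3 0.2093 (20.93%);  cumulative: 0.4109, 0.7907, 1


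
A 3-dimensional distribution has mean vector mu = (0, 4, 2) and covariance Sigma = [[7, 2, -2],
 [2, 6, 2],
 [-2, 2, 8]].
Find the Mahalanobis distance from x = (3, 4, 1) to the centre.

Step 1 — centre the observation: (x - mu) = (3, 0, -1).

Step 2 — invert Sigma (cofactor / det for 3×3, or solve directly):
  Sigma^{-1} = [[0.1864, -0.0847, 0.0678],
 [-0.0847, 0.2203, -0.0763],
 [0.0678, -0.0763, 0.161]].

Step 3 — form the quadratic (x - mu)^T · Sigma^{-1} · (x - mu):
  Sigma^{-1} · (x - mu) = (0.4915, -0.178, 0.0424).
  (x - mu)^T · [Sigma^{-1} · (x - mu)] = (3)·(0.4915) + (0)·(-0.178) + (-1)·(0.0424) = 1.4322.

Step 4 — take square root: d = √(1.4322) ≈ 1.1967.

d(x, mu) = √(1.4322) ≈ 1.1967
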